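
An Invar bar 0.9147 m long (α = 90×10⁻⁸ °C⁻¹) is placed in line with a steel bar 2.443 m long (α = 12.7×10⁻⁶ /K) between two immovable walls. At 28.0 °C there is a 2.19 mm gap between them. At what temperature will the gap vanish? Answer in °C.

Gap closes when ΔL₁ + ΔL₂ = 2.19 mm = 2.19×10⁻³ m
(α₁L₁ + α₂L₂)ΔT = g
α₁L₁ + α₂L₂ = 90×10⁻⁸×0.9147 + 12.7×10⁻⁶×2.443 = 3.184933×10⁻⁵ m/K
ΔT = 2.19×10⁻³ / 3.184933×10⁻⁵ = 68.761 K
T = 28.0 + 68.761 = 96.761 °C

T = 96.8 °C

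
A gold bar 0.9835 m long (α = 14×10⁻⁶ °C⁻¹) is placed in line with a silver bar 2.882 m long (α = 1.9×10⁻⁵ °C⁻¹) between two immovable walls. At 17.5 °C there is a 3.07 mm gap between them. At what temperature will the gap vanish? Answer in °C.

α₁L₁ = 1.3769×10⁻⁵ m/K, α₂L₂ = 5.4758×10⁻⁵ m/K → total 6.8527×10⁻⁵ m/K
ΔT = g/(α₁L₁+α₂L₂) = 3.07×10⁻³ / 6.8527×10⁻⁵ = 44.800 K
T = 17.5 + 44.800 = 62.300 °C

T = 62.3 °C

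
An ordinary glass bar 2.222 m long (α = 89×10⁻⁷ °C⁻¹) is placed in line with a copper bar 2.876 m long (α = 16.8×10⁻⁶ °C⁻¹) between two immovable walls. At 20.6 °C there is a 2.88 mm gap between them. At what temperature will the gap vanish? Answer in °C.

α₁L₁ = 1.97758×10⁻⁵ m/K, α₂L₂ = 4.83168×10⁻⁵ m/K → total 6.80926×10⁻⁵ m/K
ΔT = g/(α₁L₁+α₂L₂) = 2.88×10⁻³ / 6.80926×10⁻⁵ = 42.295 K
T = 20.6 + 42.295 = 62.895 °C

T = 62.9 °C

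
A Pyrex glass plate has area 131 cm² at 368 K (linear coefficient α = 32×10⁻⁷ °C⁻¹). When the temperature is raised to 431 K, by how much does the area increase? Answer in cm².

Area coefficient ≈ 2α; |ΔT| = 63 K
ΔA = 2αA₀ΔT = 2(32×10⁻⁷)(131)(63) = 0.0528 cm²

ΔA = 0.0528 cm²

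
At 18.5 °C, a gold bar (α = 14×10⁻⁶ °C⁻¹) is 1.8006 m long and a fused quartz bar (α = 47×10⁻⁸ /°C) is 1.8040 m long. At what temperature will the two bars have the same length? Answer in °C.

T = 158.1 °C

Equal length when α₁L₁ΔT − α₂L₂ΔT = L₂ − L₁ = 3.40×10⁻³ m
α₁L₁ = 2.52084×10⁻⁵, α₂L₂ = 8.4788×10⁻⁷ → Δ(αL) = 2.436052×10⁻⁵ m/K
ΔT = 3.40×10⁻³ / 2.436052×10⁻⁵ = 139.570 K, so T = 18.5 + 139.570 = 158.070 °C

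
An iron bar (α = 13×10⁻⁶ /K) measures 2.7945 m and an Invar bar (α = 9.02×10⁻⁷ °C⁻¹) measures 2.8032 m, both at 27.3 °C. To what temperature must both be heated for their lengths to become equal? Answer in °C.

L₁(1 + α₁ΔT) = L₂(1 + α₂ΔT) ⇒ ΔT = (L₂ − L₁)/(α₁L₁ − α₂L₂)
L₂ − L₁ = 2.8032 − 2.7945 = 8.70×10⁻³ m
α₁L₁ − α₂L₂ = 13×10⁻⁶×2.7945 − 9.02×10⁻⁷×2.8032 = 3.38000136×10⁻⁵ m/K
ΔT = 8.70×10⁻³ / 3.38000136×10⁻⁵ = 257.396 K
T = 27.3 + 257.396 = 284.696 °C

T = 284.7 °C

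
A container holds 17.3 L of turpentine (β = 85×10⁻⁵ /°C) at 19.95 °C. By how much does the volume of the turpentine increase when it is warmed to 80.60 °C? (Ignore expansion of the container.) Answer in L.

ΔV = 0.892 L

|ΔT| = |80.60 − 19.95| = 60.65 K
ΔV = βV₀ΔT = (85×10⁻⁵)(17.3)(60.65) = 0.892 L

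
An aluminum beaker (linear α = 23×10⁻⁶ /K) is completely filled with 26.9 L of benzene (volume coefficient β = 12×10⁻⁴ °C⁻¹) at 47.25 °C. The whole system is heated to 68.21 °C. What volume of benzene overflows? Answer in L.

0.638 L

The beaker also expands: β_container ≈ 3α = 6.9×10⁻⁵ /K
Net overflow = V₀(β_liq − 3α_cont)ΔT
β − 3α = 1.20×10⁻³ − 6.9×10⁻⁵ = 1.131×10⁻³ /K; ΔT = 20.96 K
ΔV = 26.9 × 1.131×10⁻³ × 20.96 = 0.638 L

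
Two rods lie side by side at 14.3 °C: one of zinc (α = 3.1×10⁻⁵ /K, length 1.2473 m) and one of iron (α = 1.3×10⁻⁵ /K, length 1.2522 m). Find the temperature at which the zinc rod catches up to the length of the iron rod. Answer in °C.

T = 233.2 °C

Equal length when α₁L₁ΔT − α₂L₂ΔT = L₂ − L₁ = 4.90×10⁻³ m
α₁L₁ = 3.86663×10⁻⁵, α₂L₂ = 1.62786×10⁻⁵ → Δ(αL) = 2.23877×10⁻⁵ m/K
ΔT = 4.90×10⁻³ / 2.23877×10⁻⁵ = 218.870 K, so T = 14.3 + 218.870 = 233.170 °C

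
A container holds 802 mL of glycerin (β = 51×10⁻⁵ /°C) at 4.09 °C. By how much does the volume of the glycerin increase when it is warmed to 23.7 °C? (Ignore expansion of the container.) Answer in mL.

|ΔT| = |23.7 − 4.09| = 19.61 K
ΔV = βV₀ΔT = (51×10⁻⁵)(802)(19.61) = 8.02 mL

ΔV = 8.02 mL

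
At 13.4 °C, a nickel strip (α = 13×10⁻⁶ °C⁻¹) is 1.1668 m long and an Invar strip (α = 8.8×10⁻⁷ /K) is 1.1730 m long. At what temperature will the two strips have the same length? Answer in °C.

Equal length when α₁L₁ΔT − α₂L₂ΔT = L₂ − L₁ = 6.20×10⁻³ m
α₁L₁ = 1.51684×10⁻⁵, α₂L₂ = 1.03224×10⁻⁶ → Δ(αL) = 1.413616×10⁻⁵ m/K
ΔT = 6.20×10⁻³ / 1.413616×10⁻⁵ = 438.592 K, so T = 13.4 + 438.592 = 451.992 °C

T = 452.0 °C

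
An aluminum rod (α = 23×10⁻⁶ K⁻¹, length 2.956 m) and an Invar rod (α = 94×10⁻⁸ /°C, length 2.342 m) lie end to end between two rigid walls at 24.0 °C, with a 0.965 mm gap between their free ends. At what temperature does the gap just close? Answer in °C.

α₁L₁ = 6.7988×10⁻⁵ m/K, α₂L₂ = 2.20148×10⁻⁶ m/K → total 7.018948×10⁻⁵ m/K
ΔT = g/(α₁L₁+α₂L₂) = 9.65×10⁻⁴ / 7.018948×10⁻⁵ = 13.748 K
T = 24.0 + 13.748 = 37.748 °C

T = 37.7 °C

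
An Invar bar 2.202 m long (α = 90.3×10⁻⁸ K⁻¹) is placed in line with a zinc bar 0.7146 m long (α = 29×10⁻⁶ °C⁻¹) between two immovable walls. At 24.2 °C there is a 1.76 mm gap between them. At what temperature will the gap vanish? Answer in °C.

α₁L₁ = 1.988406×10⁻⁶ m/K, α₂L₂ = 2.07234×10⁻⁵ m/K → total 2.2711806×10⁻⁵ m/K
ΔT = g/(α₁L₁+α₂L₂) = 1.76×10⁻³ / 2.2711806×10⁻⁵ = 77.49 K
T = 24.2 + 77.49 = 101.69 °C

T = 102 °C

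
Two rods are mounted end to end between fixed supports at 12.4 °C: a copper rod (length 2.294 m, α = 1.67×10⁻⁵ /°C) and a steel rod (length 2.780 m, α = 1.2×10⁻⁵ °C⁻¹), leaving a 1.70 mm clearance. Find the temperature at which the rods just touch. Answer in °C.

T = 36.1 °C

α₁L₁ = 3.83098×10⁻⁵ m/K, α₂L₂ = 3.336×10⁻⁵ m/K → total 7.16698×10⁻⁵ m/K
ΔT = g/(α₁L₁+α₂L₂) = 1.70×10⁻³ / 7.16698×10⁻⁵ = 23.720 K
T = 12.4 + 23.720 = 36.120 °C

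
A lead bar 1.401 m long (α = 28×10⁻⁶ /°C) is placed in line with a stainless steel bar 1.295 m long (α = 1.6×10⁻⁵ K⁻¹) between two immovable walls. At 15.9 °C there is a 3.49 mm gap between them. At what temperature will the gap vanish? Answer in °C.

α₁L₁ = 3.9228×10⁻⁵ m/K, α₂L₂ = 2.072×10⁻⁵ m/K → total 5.9948×10⁻⁵ m/K
ΔT = g/(α₁L₁+α₂L₂) = 3.49×10⁻³ / 5.9948×10⁻⁵ = 58.217 K
T = 15.9 + 58.217 = 74.117 °C

T = 74.1 °C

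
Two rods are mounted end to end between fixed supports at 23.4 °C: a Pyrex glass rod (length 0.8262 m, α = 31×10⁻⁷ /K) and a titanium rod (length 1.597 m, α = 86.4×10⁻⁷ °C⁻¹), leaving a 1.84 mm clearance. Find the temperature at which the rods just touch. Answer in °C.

T = 136 °C

Gap closes when ΔL₁ + ΔL₂ = 1.84 mm = 1.84×10⁻³ m
(α₁L₁ + α₂L₂)ΔT = g
α₁L₁ + α₂L₂ = 31×10⁻⁷×0.8262 + 86.4×10⁻⁷×1.597 = 1.63593×10⁻⁵ m/K
ΔT = 1.84×10⁻³ / 1.63593×10⁻⁵ = 112.47 K
T = 23.4 + 112.47 = 135.87 °C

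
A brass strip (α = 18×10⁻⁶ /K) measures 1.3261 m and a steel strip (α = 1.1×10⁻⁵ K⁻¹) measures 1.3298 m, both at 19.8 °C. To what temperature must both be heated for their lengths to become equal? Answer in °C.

L₁(1 + α₁ΔT) = L₂(1 + α₂ΔT) ⇒ ΔT = (L₂ − L₁)/(α₁L₁ − α₂L₂)
L₂ − L₁ = 1.3298 − 1.3261 = 3.70×10⁻³ m
α₁L₁ − α₂L₂ = 18×10⁻⁶×1.3261 − 1.1×10⁻⁵×1.3298 = 9.242×10⁻⁶ m/K
ΔT = 3.70×10⁻³ / 9.242×10⁻⁶ = 400.346 K
T = 19.8 + 400.346 = 420.146 °C

T = 420.1 °C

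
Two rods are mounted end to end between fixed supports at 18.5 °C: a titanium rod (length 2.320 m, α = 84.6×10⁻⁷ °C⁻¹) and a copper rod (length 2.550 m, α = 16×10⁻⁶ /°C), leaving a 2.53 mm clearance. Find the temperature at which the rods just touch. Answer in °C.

T = 60.4 °C

Gap closes when ΔL₁ + ΔL₂ = 2.53 mm = 2.53×10⁻³ m
(α₁L₁ + α₂L₂)ΔT = g
α₁L₁ + α₂L₂ = 84.6×10⁻⁷×2.320 + 16×10⁻⁶×2.550 = 6.04272×10⁻⁵ m/K
ΔT = 2.53×10⁻³ / 6.04272×10⁻⁵ = 41.869 K
T = 18.5 + 41.869 = 60.369 °C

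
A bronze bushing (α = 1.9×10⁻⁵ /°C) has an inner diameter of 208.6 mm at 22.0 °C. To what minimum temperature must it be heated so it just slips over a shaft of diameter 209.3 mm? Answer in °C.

Required Δd = 209.3 − 208.6 = 0.7 mm
Δd = αd₀ΔT ⇒ ΔT = Δd/(αd₀) = 0.7 / (1.9×10⁻⁵ × 208.6) = 176.62 K
T_min = 22.0 + 176.62 = 198.62 °C

T = 199 °C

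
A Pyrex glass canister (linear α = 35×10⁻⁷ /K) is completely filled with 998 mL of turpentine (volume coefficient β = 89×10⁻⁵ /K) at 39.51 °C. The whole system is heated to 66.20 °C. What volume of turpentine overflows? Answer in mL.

The canister also expands: β_container ≈ 3α = 1.05×10⁻⁵ /K
Net overflow = V₀(β_liq − 3α_cont)ΔT
β − 3α = 8.90×10⁻⁴ − 1.05×10⁻⁵ = 8.795×10⁻⁴ /K; ΔT = 26.69 K
ΔV = 998 × 8.795×10⁻⁴ × 26.69 = 23.4 mL

23.4 mL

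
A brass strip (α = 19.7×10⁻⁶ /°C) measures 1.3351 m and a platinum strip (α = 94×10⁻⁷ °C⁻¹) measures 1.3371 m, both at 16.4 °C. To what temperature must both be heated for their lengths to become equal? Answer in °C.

T = 162.0 °C

Equal length when α₁L₁ΔT − α₂L₂ΔT = L₂ − L₁ = 2.00×10⁻³ m
α₁L₁ = 2.630147×10⁻⁵, α₂L₂ = 1.256874×10⁻⁵ → Δ(αL) = 1.373273×10⁻⁵ m/K
ΔT = 2.00×10⁻³ / 1.373273×10⁻⁵ = 145.637 K, so T = 16.4 + 145.637 = 162.037 °C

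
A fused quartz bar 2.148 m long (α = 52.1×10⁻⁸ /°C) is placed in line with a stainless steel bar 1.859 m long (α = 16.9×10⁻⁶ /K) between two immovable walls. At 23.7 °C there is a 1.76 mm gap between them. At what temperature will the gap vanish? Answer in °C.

Gap closes when ΔL₁ + ΔL₂ = 1.76 mm = 1.76×10⁻³ m
(α₁L₁ + α₂L₂)ΔT = g
α₁L₁ + α₂L₂ = 52.1×10⁻⁸×2.148 + 16.9×10⁻⁶×1.859 = 3.2536208×10⁻⁵ m/K
ΔT = 1.76×10⁻³ / 3.2536208×10⁻⁵ = 54.094 K
T = 23.7 + 54.094 = 77.794 °C

T = 77.8 °C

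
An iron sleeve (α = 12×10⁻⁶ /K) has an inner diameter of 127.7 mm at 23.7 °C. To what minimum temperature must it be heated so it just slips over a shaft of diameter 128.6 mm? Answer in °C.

Required Δd = 128.6 − 127.7 = 0.9 mm
Δd = αd₀ΔT ⇒ ΔT = Δd/(αd₀) = 0.9 / (12×10⁻⁶ × 127.7) = 587.31 K
T_min = 23.7 + 587.31 = 611.01 °C

T = 611 °C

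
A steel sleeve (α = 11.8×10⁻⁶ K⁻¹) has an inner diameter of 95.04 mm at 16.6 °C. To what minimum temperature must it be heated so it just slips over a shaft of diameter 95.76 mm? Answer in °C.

T = 659 °C

Required Δd = 95.76 − 95.04 = 0.72 mm
Δd = αd₀ΔT ⇒ ΔT = Δd/(αd₀) = 0.72 / (11.8×10⁻⁶ × 95.04) = 642.01 K
T_min = 16.6 + 642.01 = 658.61 °C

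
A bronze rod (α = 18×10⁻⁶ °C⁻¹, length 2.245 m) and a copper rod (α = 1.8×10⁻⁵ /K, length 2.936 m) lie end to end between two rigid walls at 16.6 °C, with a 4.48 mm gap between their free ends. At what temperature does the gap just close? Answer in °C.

α₁L₁ = 4.041×10⁻⁵ m/K, α₂L₂ = 5.2848×10⁻⁵ m/K → total 9.3258×10⁻⁵ m/K
ΔT = g/(α₁L₁+α₂L₂) = 4.48×10⁻³ / 9.3258×10⁻⁵ = 48.039 K
T = 16.6 + 48.039 = 64.639 °C

T = 64.6 °C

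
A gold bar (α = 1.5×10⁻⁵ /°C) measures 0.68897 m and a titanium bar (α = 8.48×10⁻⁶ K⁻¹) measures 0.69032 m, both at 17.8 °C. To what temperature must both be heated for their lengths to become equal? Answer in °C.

L₁(1 + α₁ΔT) = L₂(1 + α₂ΔT) ⇒ ΔT = (L₂ − L₁)/(α₁L₁ − α₂L₂)
L₂ − L₁ = 0.69032 − 0.68897 = 1.35×10⁻³ m
α₁L₁ − α₂L₂ = 1.5×10⁻⁵×0.68897 − 8.48×10⁻⁶×0.69032 = 4.4806364×10⁻⁶ m/K
ΔT = 1.35×10⁻³ / 4.4806364×10⁻⁶ = 301.296 K
T = 17.8 + 301.296 = 319.096 °C

T = 319.1 °C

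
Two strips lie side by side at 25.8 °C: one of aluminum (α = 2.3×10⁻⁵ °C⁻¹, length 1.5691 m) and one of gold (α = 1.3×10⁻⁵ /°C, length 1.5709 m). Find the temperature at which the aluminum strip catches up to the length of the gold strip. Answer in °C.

Equal length when α₁L₁ΔT − α₂L₂ΔT = L₂ − L₁ = 1.80×10⁻³ m
α₁L₁ = 3.60893×10⁻⁵, α₂L₂ = 2.04217×10⁻⁵ → Δ(αL) = 1.56676×10⁻⁵ m/K
ΔT = 1.80×10⁻³ / 1.56676×10⁻⁵ = 114.887 K, so T = 25.8 + 114.887 = 140.687 °C

T = 140.7 °C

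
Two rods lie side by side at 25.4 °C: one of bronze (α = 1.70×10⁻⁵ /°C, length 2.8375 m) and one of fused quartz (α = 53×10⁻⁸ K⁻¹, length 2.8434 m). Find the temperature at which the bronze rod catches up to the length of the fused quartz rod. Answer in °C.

Equal length when α₁L₁ΔT − α₂L₂ΔT = L₂ − L₁ = 5.90×10⁻³ m
α₁L₁ = 4.82375×10⁻⁵, α₂L₂ = 1.507002×10⁻⁶ → Δ(αL) = 4.6730498×10⁻⁵ m/K
ΔT = 5.90×10⁻³ / 4.6730498×10⁻⁵ = 126.256 K, so T = 25.4 + 126.256 = 151.656 °C

T = 151.7 °C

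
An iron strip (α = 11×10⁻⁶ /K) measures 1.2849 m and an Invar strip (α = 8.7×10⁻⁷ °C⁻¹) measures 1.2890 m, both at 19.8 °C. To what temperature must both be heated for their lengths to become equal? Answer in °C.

Equal length when α₁L₁ΔT − α₂L₂ΔT = L₂ − L₁ = 4.10×10⁻³ m
α₁L₁ = 1.41339×10⁻⁵, α₂L₂ = 1.12143×10⁻⁶ → Δ(αL) = 1.301247×10⁻⁵ m/K
ΔT = 4.10×10⁻³ / 1.301247×10⁻⁵ = 315.082 K, so T = 19.8 + 315.082 = 334.882 °C

T = 334.9 °C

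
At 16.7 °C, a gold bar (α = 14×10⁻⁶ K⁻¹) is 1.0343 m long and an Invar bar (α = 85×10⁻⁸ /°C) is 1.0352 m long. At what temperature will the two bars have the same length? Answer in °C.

Equal length when α₁L₁ΔT − α₂L₂ΔT = L₂ − L₁ = 9.00×10⁻⁴ m
α₁L₁ = 1.44802×10⁻⁵, α₂L₂ = 8.7992×10⁻⁷ → Δ(αL) = 1.360028×10⁻⁵ m/K
ΔT = 9.00×10⁻⁴ / 1.360028×10⁻⁵ = 66.1751 K, so T = 16.7 + 66.1751 = 82.8751 °C

T = 82.88 °C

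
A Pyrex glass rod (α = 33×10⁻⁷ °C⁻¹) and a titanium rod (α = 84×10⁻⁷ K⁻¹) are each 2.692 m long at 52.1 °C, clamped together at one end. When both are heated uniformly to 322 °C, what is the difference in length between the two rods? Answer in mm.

3.71 mm

ΔT = 269.9 K
Pyrex glass: ΔL = 33×10⁻⁷ × 2.692 m × 269.9 = 2.3977×10⁻³ m = 2.3977 mm
titanium: ΔL = 84×10⁻⁷ × 2.692 m × 269.9 = 6.1032×10⁻³ m = 6.1032 mm
difference = 6.1032 − 2.3977 = 3.7055 mm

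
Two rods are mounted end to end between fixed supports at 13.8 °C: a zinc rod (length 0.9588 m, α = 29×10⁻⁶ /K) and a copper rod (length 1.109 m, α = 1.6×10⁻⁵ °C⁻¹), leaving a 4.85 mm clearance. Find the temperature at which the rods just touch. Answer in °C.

T = 120 °C

α₁L₁ = 2.78052×10⁻⁵ m/K, α₂L₂ = 1.7744×10⁻⁵ m/K → total 4.55492×10⁻⁵ m/K
ΔT = g/(α₁L₁+α₂L₂) = 4.85×10⁻³ / 4.55492×10⁻⁵ = 106.48 K
T = 13.8 + 106.48 = 120.28 °C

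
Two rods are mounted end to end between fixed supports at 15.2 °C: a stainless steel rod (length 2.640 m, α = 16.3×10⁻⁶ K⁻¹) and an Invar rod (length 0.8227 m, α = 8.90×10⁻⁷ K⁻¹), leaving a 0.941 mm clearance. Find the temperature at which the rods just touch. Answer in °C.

T = 36.7 °C

α₁L₁ = 4.3032×10⁻⁵ m/K, α₂L₂ = 7.32203×10⁻⁷ m/K → total 4.3764203×10⁻⁵ m/K
ΔT = g/(α₁L₁+α₂L₂) = 9.41×10⁻⁴ / 4.3764203×10⁻⁵ = 21.502 K
T = 15.2 + 21.502 = 36.702 °C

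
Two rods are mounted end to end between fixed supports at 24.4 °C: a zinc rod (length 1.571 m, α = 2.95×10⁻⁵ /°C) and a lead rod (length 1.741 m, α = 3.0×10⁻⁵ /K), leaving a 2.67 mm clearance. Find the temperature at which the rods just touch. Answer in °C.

T = 51.5 °C

α₁L₁ = 4.63445×10⁻⁵ m/K, α₂L₂ = 5.223×10⁻⁵ m/K → total 9.85745×10⁻⁵ m/K
ΔT = g/(α₁L₁+α₂L₂) = 2.67×10⁻³ / 9.85745×10⁻⁵ = 27.086 K
T = 24.4 + 27.086 = 51.486 °C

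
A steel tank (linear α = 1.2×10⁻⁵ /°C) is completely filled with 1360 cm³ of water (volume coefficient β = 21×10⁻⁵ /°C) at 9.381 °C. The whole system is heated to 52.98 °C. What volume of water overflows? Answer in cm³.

The tank also expands: β_container ≈ 3α = 3.6×10⁻⁵ /K
Net overflow = V₀(β_liq − 3α_cont)ΔT
β − 3α = 2.10×10⁻⁴ − 3.6×10⁻⁵ = 1.74×10⁻⁴ /K; ΔT = 43.599 K
ΔV = 1360 × 1.74×10⁻⁴ × 43.599 = 10.3 cm³

10.3 cm³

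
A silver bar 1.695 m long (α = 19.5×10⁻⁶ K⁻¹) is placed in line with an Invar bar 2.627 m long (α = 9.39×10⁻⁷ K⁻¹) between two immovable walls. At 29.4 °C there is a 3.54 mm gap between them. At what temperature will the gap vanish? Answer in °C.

T = 129 °C

Gap closes when ΔL₁ + ΔL₂ = 3.54 mm = 3.54×10⁻³ m
(α₁L₁ + α₂L₂)ΔT = g
α₁L₁ + α₂L₂ = 19.5×10⁻⁶×1.695 + 9.39×10⁻⁷×2.627 = 3.5519253×10⁻⁵ m/K
ΔT = 3.54×10⁻³ / 3.5519253×10⁻⁵ = 99.66 K
T = 29.4 + 99.66 = 129.06 °C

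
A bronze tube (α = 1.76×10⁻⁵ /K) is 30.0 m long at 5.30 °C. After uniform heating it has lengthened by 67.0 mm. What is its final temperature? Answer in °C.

T = 132 °C

ΔL = αL₀ΔT ⇒ ΔT = ΔL / (αL₀)
ΔT = 67.0×10⁻³ m / (1.76×10⁻⁵ × 30.0 m) = 126.89 K
T = 5.30 + 126.89 = 132.19 °C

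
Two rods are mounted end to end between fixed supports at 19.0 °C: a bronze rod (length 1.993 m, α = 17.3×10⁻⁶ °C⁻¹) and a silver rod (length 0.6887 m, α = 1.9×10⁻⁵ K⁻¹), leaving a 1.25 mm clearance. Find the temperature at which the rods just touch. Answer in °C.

α₁L₁ = 3.44789×10⁻⁵ m/K, α₂L₂ = 1.30853×10⁻⁵ m/K → total 4.75642×10⁻⁵ m/K
ΔT = g/(α₁L₁+α₂L₂) = 1.25×10⁻³ / 4.75642×10⁻⁵ = 26.280 K
T = 19.0 + 26.280 = 45.280 °C

T = 45.3 °C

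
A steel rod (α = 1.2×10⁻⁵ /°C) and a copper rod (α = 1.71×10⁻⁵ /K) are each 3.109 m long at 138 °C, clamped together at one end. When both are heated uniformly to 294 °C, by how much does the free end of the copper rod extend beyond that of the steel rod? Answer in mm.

ΔT = 156 K
steel: ΔL = 1.2×10⁻⁵ × 3.109 m × 156 = 5.8200×10⁻³ m = 5.8200 mm
copper: ΔL = 1.71×10⁻⁵ × 3.109 m × 156 = 8.2936×10⁻³ m = 8.2936 mm
difference = 8.2936 − 5.8200 = 2.4736 mm

2.47 mm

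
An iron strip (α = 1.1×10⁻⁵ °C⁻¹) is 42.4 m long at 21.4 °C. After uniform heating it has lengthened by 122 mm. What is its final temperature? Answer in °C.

ΔL = αL₀ΔT ⇒ ΔT = ΔL / (αL₀)
ΔT = 122×10⁻³ m / (1.1×10⁻⁵ × 42.4 m) = 261.58 K
T = 21.4 + 261.58 = 282.98 °C

T = 283 °C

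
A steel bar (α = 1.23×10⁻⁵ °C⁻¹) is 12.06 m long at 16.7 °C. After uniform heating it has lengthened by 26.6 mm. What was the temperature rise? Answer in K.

ΔT = 179 K

ΔL = αL₀ΔT ⇒ ΔT = ΔL / (αL₀)
ΔT = 26.6×10⁻³ m / (1.23×10⁻⁵ × 12.06 m) = 179.32 K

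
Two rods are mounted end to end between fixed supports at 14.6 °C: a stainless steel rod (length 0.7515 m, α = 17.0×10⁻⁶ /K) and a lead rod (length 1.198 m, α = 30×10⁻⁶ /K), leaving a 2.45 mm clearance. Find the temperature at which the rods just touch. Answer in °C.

α₁L₁ = 1.27755×10⁻⁵ m/K, α₂L₂ = 3.594×10⁻⁵ m/K → total 4.87155×10⁻⁵ m/K
ΔT = g/(α₁L₁+α₂L₂) = 2.45×10⁻³ / 4.87155×10⁻⁵ = 50.292 K
T = 14.6 + 50.292 = 64.892 °C

T = 64.9 °C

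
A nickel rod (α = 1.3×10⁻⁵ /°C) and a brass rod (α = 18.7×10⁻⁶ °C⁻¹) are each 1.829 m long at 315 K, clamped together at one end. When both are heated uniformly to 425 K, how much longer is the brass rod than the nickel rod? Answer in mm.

ΔT = 110 K
nickel: ΔL = 1.3×10⁻⁵ × 1.829 m × 110 = 2.6155×10⁻³ m = 2.6155 mm
brass: ΔL = 18.7×10⁻⁶ × 1.829 m × 110 = 3.7623×10⁻³ m = 3.7623 mm
difference = 3.7623 − 2.6155 = 1.1468 mm

1.15 mm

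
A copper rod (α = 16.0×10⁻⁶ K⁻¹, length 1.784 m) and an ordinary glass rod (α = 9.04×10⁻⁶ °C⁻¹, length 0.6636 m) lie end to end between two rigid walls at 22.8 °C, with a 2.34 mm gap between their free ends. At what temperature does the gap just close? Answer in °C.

α₁L₁ = 2.8544×10⁻⁵ m/K, α₂L₂ = 5.998944×10⁻⁶ m/K → total 3.4542944×10⁻⁵ m/K
ΔT = g/(α₁L₁+α₂L₂) = 2.34×10⁻³ / 3.4542944×10⁻⁵ = 67.742 K
T = 22.8 + 67.742 = 90.542 °C

T = 90.5 °C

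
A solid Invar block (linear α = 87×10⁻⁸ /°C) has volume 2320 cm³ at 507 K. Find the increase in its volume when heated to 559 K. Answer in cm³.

Isotropic solid: β ≈ 3α = 2.6×10⁻⁶ /K; ΔT = 52 K
ΔV = 3αV₀ΔT = 3(87×10⁻⁸)(2320)(52) = 0.315 cm³

ΔV = 0.315 cm³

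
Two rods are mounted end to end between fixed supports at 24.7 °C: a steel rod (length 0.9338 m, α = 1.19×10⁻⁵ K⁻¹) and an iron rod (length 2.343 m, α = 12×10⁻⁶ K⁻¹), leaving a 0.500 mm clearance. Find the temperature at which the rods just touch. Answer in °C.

Gap closes when ΔL₁ + ΔL₂ = 0.500 mm = 5.00×10⁻⁴ m
(α₁L₁ + α₂L₂)ΔT = g
α₁L₁ + α₂L₂ = 1.19×10⁻⁵×0.9338 + 12×10⁻⁶×2.343 = 3.922822×10⁻⁵ m/K
ΔT = 5.00×10⁻⁴ / 3.922822×10⁻⁵ = 12.746 K
T = 24.7 + 12.746 = 37.446 °C

T = 37.4 °C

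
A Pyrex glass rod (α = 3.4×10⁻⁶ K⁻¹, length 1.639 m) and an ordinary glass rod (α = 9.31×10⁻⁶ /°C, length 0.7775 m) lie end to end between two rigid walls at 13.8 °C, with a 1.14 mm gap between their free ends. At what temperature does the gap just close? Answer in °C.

α₁L₁ = 5.5726×10⁻⁶ m/K, α₂L₂ = 7.238525×10⁻⁶ m/K → total 1.2811125×10⁻⁵ m/K
ΔT = g/(α₁L₁+α₂L₂) = 1.14×10⁻³ / 1.2811125×10⁻⁵ = 88.99 K
T = 13.8 + 88.99 = 102.79 °C

T = 103 °C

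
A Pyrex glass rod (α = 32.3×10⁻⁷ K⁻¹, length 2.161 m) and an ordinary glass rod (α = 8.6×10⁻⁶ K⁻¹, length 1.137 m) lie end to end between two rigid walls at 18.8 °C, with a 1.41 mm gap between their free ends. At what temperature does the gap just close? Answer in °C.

Gap closes when ΔL₁ + ΔL₂ = 1.41 mm = 1.41×10⁻³ m
(α₁L₁ + α₂L₂)ΔT = g
α₁L₁ + α₂L₂ = 32.3×10⁻⁷×2.161 + 8.6×10⁻⁶×1.137 = 1.675823×10⁻⁵ m/K
ΔT = 1.41×10⁻³ / 1.675823×10⁻⁵ = 84.14 K
T = 18.8 + 84.14 = 102.94 °C

T = 103 °C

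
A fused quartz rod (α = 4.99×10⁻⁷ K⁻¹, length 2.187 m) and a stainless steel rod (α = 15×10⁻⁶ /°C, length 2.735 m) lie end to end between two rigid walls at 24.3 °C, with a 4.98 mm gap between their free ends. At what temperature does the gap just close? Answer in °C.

α₁L₁ = 1.091313×10⁻⁶ m/K, α₂L₂ = 4.1025×10⁻⁵ m/K → total 4.2116313×10⁻⁵ m/K
ΔT = g/(α₁L₁+α₂L₂) = 4.98×10⁻³ / 4.2116313×10⁻⁵ = 118.24 K
T = 24.3 + 118.24 = 142.54 °C

T = 143 °C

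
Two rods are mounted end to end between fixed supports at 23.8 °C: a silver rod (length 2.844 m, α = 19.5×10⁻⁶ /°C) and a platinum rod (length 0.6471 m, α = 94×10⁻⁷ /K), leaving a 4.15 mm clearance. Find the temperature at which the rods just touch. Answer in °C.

T = 91.2 °C

α₁L₁ = 5.5458×10⁻⁵ m/K, α₂L₂ = 6.08274×10⁻⁶ m/K → total 6.154074×10⁻⁵ m/K
ΔT = g/(α₁L₁+α₂L₂) = 4.15×10⁻³ / 6.154074×10⁻⁵ = 67.435 K
T = 23.8 + 67.435 = 91.235 °C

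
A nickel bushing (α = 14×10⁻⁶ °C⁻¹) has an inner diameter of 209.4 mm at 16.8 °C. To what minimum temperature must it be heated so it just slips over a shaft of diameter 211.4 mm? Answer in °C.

T = 699 °C

Required Δd = 211.4 − 209.4 = 2.0 mm
Δd = αd₀ΔT ⇒ ΔT = Δd/(αd₀) = 2.0 / (14×10⁻⁶ × 209.4) = 682.22 K
T_min = 16.8 + 682.22 = 699.02 °C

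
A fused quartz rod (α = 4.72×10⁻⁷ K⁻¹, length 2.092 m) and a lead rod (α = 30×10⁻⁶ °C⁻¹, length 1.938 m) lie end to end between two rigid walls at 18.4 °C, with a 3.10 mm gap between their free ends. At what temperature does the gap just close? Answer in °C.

Gap closes when ΔL₁ + ΔL₂ = 3.10 mm = 3.10×10⁻³ m
(α₁L₁ + α₂L₂)ΔT = g
α₁L₁ + α₂L₂ = 4.72×10⁻⁷×2.092 + 30×10⁻⁶×1.938 = 5.9127424×10⁻⁵ m/K
ΔT = 3.10×10⁻³ / 5.9127424×10⁻⁵ = 52.429 K
T = 18.4 + 52.429 = 70.829 °C

T = 70.8 °C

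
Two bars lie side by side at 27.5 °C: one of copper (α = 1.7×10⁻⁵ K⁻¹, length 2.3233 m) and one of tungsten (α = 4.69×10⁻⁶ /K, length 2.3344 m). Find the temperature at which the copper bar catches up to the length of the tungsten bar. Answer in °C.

T = 416.3 °C

Equal length when α₁L₁ΔT − α₂L₂ΔT = L₂ − L₁ = 1.11×10⁻² m
α₁L₁ = 3.94961×10⁻⁵, α₂L₂ = 1.0948336×10⁻⁵ → Δ(αL) = 2.8547764×10⁻⁵ m/K
ΔT = 1.11×10⁻² / 2.8547764×10⁻⁵ = 388.822 K, so T = 27.5 + 388.822 = 416.322 °C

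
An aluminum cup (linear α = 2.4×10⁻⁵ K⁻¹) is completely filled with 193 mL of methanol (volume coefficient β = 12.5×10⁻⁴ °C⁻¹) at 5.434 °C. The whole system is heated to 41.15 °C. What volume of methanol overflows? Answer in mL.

The cup also expands: β_container ≈ 3α = 7.2×10⁻⁵ /K
Net overflow = V₀(β_liq − 3α_cont)ΔT
β − 3α = 1.25×10⁻³ − 7.2×10⁻⁵ = 1.178×10⁻³ /K; ΔT = 35.716 K
ΔV = 193 × 1.178×10⁻³ × 35.716 = 8.12 mL

8.12 mL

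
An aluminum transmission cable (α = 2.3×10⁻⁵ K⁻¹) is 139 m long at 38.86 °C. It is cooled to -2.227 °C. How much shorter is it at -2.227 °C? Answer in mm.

ΔL = 131 mm

|ΔT| = |-2.227 − 38.86| = 41.087 K
ΔL = αL₀ΔT = (2.3×10⁻⁵)(139)(41.087) = 1.31×10⁻¹ m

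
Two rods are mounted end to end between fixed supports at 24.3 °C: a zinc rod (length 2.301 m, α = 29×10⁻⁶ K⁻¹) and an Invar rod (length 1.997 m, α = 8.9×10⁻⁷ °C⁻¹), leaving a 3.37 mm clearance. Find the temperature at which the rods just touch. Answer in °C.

T = 73.5 °C

α₁L₁ = 6.6729×10⁻⁵ m/K, α₂L₂ = 1.77733×10⁻⁶ m/K → total 6.850633×10⁻⁵ m/K
ΔT = g/(α₁L₁+α₂L₂) = 3.37×10⁻³ / 6.850633×10⁻⁵ = 49.193 K
T = 24.3 + 49.193 = 73.493 °C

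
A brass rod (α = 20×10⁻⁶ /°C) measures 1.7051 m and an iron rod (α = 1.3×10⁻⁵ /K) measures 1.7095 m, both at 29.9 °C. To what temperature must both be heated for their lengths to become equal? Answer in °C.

T = 400.3 °C

Equal length when α₁L₁ΔT − α₂L₂ΔT = L₂ − L₁ = 4.40×10⁻³ m
α₁L₁ = 3.4102×10⁻⁵, α₂L₂ = 2.22235×10⁻⁵ → Δ(αL) = 1.18785×10⁻⁵ m/K
ΔT = 4.40×10⁻³ / 1.18785×10⁻⁵ = 370.417 K, so T = 29.9 + 370.417 = 400.317 °C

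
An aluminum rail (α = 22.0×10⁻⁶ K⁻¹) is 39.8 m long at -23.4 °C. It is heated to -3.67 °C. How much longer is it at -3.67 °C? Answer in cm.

|ΔT| = |-3.67 − (-23.4)| = 19.73 K
ΔL = αL₀ΔT = (22.0×10⁻⁶)(39.8)(19.73) = 1.73×10⁻² m

ΔL = 1.73 cm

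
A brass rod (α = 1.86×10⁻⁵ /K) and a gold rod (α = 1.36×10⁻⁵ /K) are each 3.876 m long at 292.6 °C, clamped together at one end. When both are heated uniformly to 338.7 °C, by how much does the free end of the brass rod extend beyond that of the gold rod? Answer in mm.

ΔT = 46.1 K
brass: ΔL = 1.86×10⁻⁵ × 3.876 m × 46.1 = 3.3235×10⁻³ m = 3.3235 mm
gold: ΔL = 1.36×10⁻⁵ × 3.876 m × 46.1 = 2.4301×10⁻³ m = 2.4301 mm
difference = 3.3235 − 2.4301 = 0.8934 mm

0.893 mm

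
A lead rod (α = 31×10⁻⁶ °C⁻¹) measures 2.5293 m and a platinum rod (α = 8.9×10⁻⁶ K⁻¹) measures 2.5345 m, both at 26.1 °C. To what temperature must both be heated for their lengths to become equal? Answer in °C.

T = 119.2 °C

L₁(1 + α₁ΔT) = L₂(1 + α₂ΔT) ⇒ ΔT = (L₂ − L₁)/(α₁L₁ − α₂L₂)
L₂ − L₁ = 2.5345 − 2.5293 = 5.20×10⁻³ m
α₁L₁ − α₂L₂ = 31×10⁻⁶×2.5293 − 8.9×10⁻⁶×2.5345 = 5.585125×10⁻⁵ m/K
ΔT = 5.20×10⁻³ / 5.585125×10⁻⁵ = 93.104 K
T = 26.1 + 93.104 = 119.204 °C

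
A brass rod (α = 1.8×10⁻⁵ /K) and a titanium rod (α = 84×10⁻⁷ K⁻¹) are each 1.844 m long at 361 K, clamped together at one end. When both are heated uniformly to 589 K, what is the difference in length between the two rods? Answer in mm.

ΔT = 228 K
brass: ΔL = 1.8×10⁻⁵ × 1.844 m × 228 = 7.5678×10⁻³ m = 7.5678 mm
titanium: ΔL = 84×10⁻⁷ × 1.844 m × 228 = 3.5316×10⁻³ m = 3.5316 mm
difference = 7.5678 − 3.5316 = 4.0362 mm

4.04 mm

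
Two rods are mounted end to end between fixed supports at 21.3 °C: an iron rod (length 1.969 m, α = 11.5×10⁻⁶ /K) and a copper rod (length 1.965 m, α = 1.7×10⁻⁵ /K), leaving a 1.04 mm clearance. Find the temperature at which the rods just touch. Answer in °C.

T = 39.9 °C

α₁L₁ = 2.26435×10⁻⁵ m/K, α₂L₂ = 3.3405×10⁻⁵ m/K → total 5.60485×10⁻⁵ m/K
ΔT = g/(α₁L₁+α₂L₂) = 1.04×10⁻³ / 5.60485×10⁻⁵ = 18.555 K
T = 21.3 + 18.555 = 39.855 °C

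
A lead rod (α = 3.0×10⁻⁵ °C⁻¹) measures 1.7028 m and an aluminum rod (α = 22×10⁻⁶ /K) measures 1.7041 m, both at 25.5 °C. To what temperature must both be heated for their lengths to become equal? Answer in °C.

L₁(1 + α₁ΔT) = L₂(1 + α₂ΔT) ⇒ ΔT = (L₂ − L₁)/(α₁L₁ − α₂L₂)
L₂ − L₁ = 1.7041 − 1.7028 = 1.30×10⁻³ m
α₁L₁ − α₂L₂ = 3.0×10⁻⁵×1.7028 − 22×10⁻⁶×1.7041 = 1.35938×10⁻⁵ m/K
ΔT = 1.30×10⁻³ / 1.35938×10⁻⁵ = 95.632 K
T = 25.5 + 95.632 = 121.132 °C

T = 121.1 °C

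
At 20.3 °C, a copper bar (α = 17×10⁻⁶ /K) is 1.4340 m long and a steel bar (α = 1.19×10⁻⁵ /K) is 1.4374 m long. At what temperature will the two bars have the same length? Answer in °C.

Equal length when α₁L₁ΔT − α₂L₂ΔT = L₂ − L₁ = 3.40×10⁻³ m
α₁L₁ = 2.4378×10⁻⁵, α₂L₂ = 1.710506×10⁻⁵ → Δ(αL) = 7.27294×10⁻⁶ m/K
ΔT = 3.40×10⁻³ / 7.27294×10⁻⁶ = 467.486 K, so T = 20.3 + 467.486 = 487.786 °C

T = 487.8 °C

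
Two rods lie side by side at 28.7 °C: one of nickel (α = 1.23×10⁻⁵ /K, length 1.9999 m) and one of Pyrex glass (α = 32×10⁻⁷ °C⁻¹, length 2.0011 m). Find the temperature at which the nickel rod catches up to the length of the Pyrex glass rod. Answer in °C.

T = 94.65 °C

Equal length when α₁L₁ΔT − α₂L₂ΔT = L₂ − L₁ = 1.20×10⁻³ m
α₁L₁ = 2.459877×10⁻⁵, α₂L₂ = 6.40352×10⁻⁶ → Δ(αL) = 1.819525×10⁻⁵ m/K
ΔT = 1.20×10⁻³ / 1.819525×10⁻⁵ = 65.9513 K, so T = 28.7 + 65.9513 = 94.6513 °C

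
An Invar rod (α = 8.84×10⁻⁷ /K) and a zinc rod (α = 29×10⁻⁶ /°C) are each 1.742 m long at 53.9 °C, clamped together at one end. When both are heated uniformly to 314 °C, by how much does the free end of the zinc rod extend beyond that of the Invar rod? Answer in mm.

12.7 mm

ΔT = 260.1 K
Invar: ΔL = 8.84×10⁻⁷ × 1.742 m × 260.1 = 4.0054×10⁻⁴ m = 0.40054 mm
zinc: ΔL = 29×10⁻⁶ × 1.742 m × 260.1 = 1.3140×10⁻² m = 13.140 mm
difference = 13.140 − 0.40054 = 12.73946 mm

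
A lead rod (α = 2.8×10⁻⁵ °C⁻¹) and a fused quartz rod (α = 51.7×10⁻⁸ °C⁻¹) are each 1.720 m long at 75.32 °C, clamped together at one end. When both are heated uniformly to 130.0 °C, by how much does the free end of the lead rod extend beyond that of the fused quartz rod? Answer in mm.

2.58 mm

ΔT = 54.68 K
lead: ΔL = 2.8×10⁻⁵ × 1.720 m × 54.68 = 2.6334×10⁻³ m = 2.6334 mm
fused quartz: ΔL = 51.7×10⁻⁸ × 1.720 m × 54.68 = 4.8624×10⁻⁵ m = 0.048624 mm
difference = 2.6334 − 0.048624 = 2.584776 mm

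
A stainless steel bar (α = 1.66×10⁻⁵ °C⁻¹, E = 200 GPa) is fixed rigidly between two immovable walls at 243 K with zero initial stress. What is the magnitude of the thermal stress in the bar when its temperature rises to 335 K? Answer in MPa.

σ = 305 MPa

Fully constrained: the free strain ε = αΔT is blocked, so σ = Eε = EαΔT.
|ΔT| = 92 K
σ = 200×10⁹ × 1.66×10⁻⁵ × 92 = 3.05×10⁸ Pa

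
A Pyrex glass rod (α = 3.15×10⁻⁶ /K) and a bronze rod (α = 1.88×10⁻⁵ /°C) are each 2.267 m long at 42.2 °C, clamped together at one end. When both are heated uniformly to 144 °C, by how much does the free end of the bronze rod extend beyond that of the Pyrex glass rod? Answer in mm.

ΔT = 101.8 K
Pyrex glass: ΔL = 3.15×10⁻⁶ × 2.267 m × 101.8 = 7.2696×10⁻⁴ m = 0.72696 mm
bronze: ΔL = 1.88×10⁻⁵ × 2.267 m × 101.8 = 4.3387×10⁻³ m = 4.3387 mm
difference = 4.3387 − 0.72696 = 3.61174 mm

3.61 mm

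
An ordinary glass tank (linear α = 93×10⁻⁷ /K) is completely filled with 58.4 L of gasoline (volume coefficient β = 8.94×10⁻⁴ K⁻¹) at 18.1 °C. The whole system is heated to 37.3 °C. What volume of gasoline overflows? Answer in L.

0.971 L

The tank also expands: β_container ≈ 3α = 2.79×10⁻⁵ /K
Net overflow = V₀(β_liq − 3α_cont)ΔT
β − 3α = 8.94×10⁻⁴ − 2.79×10⁻⁵ = 8.661×10⁻⁴ /K; ΔT = 19.2 K
ΔV = 58.4 × 8.661×10⁻⁴ × 19.2 = 0.971 L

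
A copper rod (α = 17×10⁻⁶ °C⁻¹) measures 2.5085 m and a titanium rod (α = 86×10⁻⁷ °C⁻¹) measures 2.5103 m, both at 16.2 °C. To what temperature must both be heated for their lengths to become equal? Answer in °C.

T = 101.7 °C

Equal length when α₁L₁ΔT − α₂L₂ΔT = L₂ − L₁ = 1.80×10⁻³ m
α₁L₁ = 4.26445×10⁻⁵, α₂L₂ = 2.158858×10⁻⁵ → Δ(αL) = 2.105592×10⁻⁵ m/K
ΔT = 1.80×10⁻³ / 2.105592×10⁻⁵ = 85.487 K, so T = 16.2 + 85.487 = 101.687 °C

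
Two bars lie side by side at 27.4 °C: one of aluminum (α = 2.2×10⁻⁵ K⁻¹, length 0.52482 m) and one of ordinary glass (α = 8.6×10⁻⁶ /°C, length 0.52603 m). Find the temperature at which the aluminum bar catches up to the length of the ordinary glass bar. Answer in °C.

L₁(1 + α₁ΔT) = L₂(1 + α₂ΔT) ⇒ ΔT = (L₂ − L₁)/(α₁L₁ − α₂L₂)
L₂ − L₁ = 0.52603 − 0.52482 = 1.21×10⁻³ m
α₁L₁ − α₂L₂ = 2.2×10⁻⁵×0.52482 − 8.6×10⁻⁶×0.52603 = 7.022182×10⁻⁶ m/K
ΔT = 1.21×10⁻³ / 7.022182×10⁻⁶ = 172.311 K
T = 27.4 + 172.311 = 199.711 °C

T = 199.7 °C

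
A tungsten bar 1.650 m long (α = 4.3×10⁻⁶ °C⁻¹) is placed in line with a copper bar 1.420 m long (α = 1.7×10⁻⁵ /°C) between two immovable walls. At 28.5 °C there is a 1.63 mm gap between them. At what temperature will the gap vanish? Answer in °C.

α₁L₁ = 7.095×10⁻⁶ m/K, α₂L₂ = 2.414×10⁻⁵ m/K → total 3.1235×10⁻⁵ m/K
ΔT = g/(α₁L₁+α₂L₂) = 1.63×10⁻³ / 3.1235×10⁻⁵ = 52.185 K
T = 28.5 + 52.185 = 80.685 °C

T = 80.7 °C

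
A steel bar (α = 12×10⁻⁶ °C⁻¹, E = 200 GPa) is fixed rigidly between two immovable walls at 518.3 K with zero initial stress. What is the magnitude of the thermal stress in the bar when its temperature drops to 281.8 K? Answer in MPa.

Fully constrained: the free strain ε = αΔT is blocked, so σ = Eε = EαΔT.
|ΔT| = 236.5 K
σ = 200×10⁹ × 12×10⁻⁶ × 236.5 = 5.68×10⁸ Pa

σ = 568 MPa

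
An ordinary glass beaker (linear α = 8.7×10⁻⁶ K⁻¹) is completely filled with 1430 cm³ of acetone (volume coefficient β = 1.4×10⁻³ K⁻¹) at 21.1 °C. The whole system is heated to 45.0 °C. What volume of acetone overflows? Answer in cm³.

The beaker also expands: β_container ≈ 3α = 2.61×10⁻⁵ /K
Net overflow = V₀(β_liq − 3α_cont)ΔT
β − 3α = 1.40×10⁻³ − 2.61×10⁻⁵ = 1.3739×10⁻³ /K; ΔT = 23.9 K
ΔV = 1430 × 1.3739×10⁻³ × 23.9 = 47.0 cm³

47.0 cm³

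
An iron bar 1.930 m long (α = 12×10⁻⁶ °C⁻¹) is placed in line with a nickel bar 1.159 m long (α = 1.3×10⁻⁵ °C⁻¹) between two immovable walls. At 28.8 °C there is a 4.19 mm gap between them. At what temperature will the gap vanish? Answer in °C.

α₁L₁ = 2.316×10⁻⁵ m/K, α₂L₂ = 1.5067×10⁻⁵ m/K → total 3.8227×10⁻⁵ m/K
ΔT = g/(α₁L₁+α₂L₂) = 4.19×10⁻³ / 3.8227×10⁻⁵ = 109.61 K
T = 28.8 + 109.61 = 138.41 °C

T = 138 °C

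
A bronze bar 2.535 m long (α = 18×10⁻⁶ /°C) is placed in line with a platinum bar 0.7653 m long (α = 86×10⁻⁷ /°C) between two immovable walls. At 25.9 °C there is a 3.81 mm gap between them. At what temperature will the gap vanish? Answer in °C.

T = 98.9 °C

Gap closes when ΔL₁ + ΔL₂ = 3.81 mm = 3.81×10⁻³ m
(α₁L₁ + α₂L₂)ΔT = g
α₁L₁ + α₂L₂ = 18×10⁻⁶×2.535 + 86×10⁻⁷×0.7653 = 5.221158×10⁻⁵ m/K
ΔT = 3.81×10⁻³ / 5.221158×10⁻⁵ = 72.972 K
T = 25.9 + 72.972 = 98.872 °C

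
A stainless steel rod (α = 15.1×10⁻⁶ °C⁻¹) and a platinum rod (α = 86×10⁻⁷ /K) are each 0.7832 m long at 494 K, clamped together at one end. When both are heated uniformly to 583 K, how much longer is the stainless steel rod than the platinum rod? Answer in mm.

ΔT = 89 K
stainless steel: ΔL = 15.1×10⁻⁶ × 0.7832 m × 89 = 1.0525×10⁻³ m = 1.0525 mm
platinum: ΔL = 86×10⁻⁷ × 0.7832 m × 89 = 5.9946×10⁻⁴ m = 0.59946 mm
difference = 1.0525 − 0.59946 = 0.45304 mm

0.453 mm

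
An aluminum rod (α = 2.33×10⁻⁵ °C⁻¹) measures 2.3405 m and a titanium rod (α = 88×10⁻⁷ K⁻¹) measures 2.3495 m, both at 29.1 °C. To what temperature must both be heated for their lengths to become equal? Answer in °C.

T = 294.9 °C

L₁(1 + α₁ΔT) = L₂(1 + α₂ΔT) ⇒ ΔT = (L₂ − L₁)/(α₁L₁ − α₂L₂)
L₂ − L₁ = 2.3495 − 2.3405 = 9.00×10⁻³ m
α₁L₁ − α₂L₂ = 2.33×10⁻⁵×2.3405 − 88×10⁻⁷×2.3495 = 3.385805×10⁻⁵ m/K
ΔT = 9.00×10⁻³ / 3.385805×10⁻⁵ = 265.816 K
T = 29.1 + 265.816 = 294.916 °C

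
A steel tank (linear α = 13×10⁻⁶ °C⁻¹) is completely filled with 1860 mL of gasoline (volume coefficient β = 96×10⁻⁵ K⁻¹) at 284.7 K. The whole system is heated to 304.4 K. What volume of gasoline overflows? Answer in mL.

33.7 mL

The tank also expands: β_container ≈ 3α = 3.9×10⁻⁵ /K
Net overflow = V₀(β_liq − 3α_cont)ΔT
β − 3α = 9.60×10⁻⁴ − 3.9×10⁻⁵ = 9.21×10⁻⁴ /K; ΔT = 19.7 K
ΔV = 1860 × 9.21×10⁻⁴ × 19.7 = 33.7 mL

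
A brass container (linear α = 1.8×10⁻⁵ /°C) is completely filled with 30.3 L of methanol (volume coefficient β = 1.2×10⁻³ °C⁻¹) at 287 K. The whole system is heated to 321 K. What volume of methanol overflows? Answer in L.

1.18 L

The container also expands: β_container ≈ 3α = 5.4×10⁻⁵ /K
Net overflow = V₀(β_liq − 3α_cont)ΔT
β − 3α = 1.20×10⁻³ − 5.4×10⁻⁵ = 1.146×10⁻³ /K; ΔT = 34 K
ΔV = 30.3 × 1.146×10⁻³ × 34 = 1.18 L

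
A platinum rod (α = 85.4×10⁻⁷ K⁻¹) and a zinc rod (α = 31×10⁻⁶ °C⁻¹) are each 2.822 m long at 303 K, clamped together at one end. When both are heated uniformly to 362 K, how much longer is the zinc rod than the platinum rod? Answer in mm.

3.74 mm

ΔT = 59 K
platinum: ΔL = 85.4×10⁻⁷ × 2.822 m × 59 = 1.4219×10⁻³ m = 1.4219 mm
zinc: ΔL = 31×10⁻⁶ × 2.822 m × 59 = 5.1614×10⁻³ m = 5.1614 mm
difference = 5.1614 − 1.4219 = 3.7395 mm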